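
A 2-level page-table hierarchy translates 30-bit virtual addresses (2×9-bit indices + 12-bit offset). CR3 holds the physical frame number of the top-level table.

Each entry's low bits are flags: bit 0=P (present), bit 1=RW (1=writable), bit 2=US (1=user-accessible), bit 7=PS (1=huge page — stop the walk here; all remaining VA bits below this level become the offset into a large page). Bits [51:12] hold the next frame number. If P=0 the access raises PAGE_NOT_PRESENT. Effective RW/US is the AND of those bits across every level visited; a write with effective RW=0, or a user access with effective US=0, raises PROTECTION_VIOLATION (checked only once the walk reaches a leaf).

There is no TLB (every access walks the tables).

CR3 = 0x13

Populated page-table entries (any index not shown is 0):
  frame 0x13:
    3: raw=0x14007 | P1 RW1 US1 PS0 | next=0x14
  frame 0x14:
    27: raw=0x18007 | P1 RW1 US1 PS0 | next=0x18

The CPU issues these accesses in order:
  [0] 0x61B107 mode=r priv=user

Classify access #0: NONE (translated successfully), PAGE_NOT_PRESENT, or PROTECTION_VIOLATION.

Per-access translation:
#0 VA=0x61B107 (r,user):
  L0: frame=0x13 idx=3 entry=0x14007 [P=1 RW=1 US=1 PS=0]
  L1: frame=0x14 idx=27 entry=0x18007 [P=1 RW=1 US=1 PS=0]
  ⇒ phys 0x18107  [2 reads]

Access #0 fault: NONE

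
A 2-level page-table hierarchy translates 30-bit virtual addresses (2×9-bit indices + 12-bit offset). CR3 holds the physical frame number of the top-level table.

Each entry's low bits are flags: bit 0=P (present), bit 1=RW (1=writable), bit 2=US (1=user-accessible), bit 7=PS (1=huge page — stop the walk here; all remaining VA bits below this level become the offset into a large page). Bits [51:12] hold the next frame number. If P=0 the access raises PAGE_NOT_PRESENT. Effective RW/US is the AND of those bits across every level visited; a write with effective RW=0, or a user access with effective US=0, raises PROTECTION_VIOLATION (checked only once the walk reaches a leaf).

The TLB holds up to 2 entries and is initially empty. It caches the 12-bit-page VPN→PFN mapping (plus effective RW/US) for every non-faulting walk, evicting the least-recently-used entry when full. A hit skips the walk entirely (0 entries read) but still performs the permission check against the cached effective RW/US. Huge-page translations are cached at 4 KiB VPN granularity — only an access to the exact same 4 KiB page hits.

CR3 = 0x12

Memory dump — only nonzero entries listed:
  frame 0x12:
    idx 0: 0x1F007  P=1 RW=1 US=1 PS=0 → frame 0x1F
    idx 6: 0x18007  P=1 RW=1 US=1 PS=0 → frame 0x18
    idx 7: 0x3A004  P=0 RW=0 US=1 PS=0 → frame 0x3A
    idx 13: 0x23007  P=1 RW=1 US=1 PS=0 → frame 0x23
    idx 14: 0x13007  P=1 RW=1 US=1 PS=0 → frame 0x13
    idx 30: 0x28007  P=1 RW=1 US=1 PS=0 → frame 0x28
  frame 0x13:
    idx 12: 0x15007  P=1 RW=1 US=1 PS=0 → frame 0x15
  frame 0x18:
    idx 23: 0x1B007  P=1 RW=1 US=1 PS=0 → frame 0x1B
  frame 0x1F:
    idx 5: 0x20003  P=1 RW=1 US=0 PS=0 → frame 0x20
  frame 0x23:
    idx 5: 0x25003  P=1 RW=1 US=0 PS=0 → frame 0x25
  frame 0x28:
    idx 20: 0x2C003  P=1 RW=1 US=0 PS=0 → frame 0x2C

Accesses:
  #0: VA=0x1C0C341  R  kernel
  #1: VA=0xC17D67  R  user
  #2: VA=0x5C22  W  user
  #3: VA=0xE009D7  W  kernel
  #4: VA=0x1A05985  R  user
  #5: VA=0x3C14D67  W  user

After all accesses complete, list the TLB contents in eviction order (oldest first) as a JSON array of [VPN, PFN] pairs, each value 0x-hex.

Walk each access:
#0 VA=0x1C0C341 (r,kernel):
  L0 @0x12[14] → 0x13007  P=1,RW=1,US=1,PS=0
  L1 @0x13[12] → 0x15007  P=1,RW=1,US=1,PS=0
  ✓ 0x15341  — 2 lookups
#1 VA=0xC17D67 (r,user):
  L0 @0x12[6] → 0x18007  P=1,RW=1,US=1,PS=0
  L1 @0x18[23] → 0x1B007  P=1,RW=1,US=1,PS=0
  ✓ 0x1BD67  — 2 lookups
#2 VA=0x5C22 (w,user):
  L0 @0x12[0] → 0x1F007  P=1,RW=1,US=1,PS=0
  L1 @0x1F[5] → 0x20003  P=1,RW=1,US=0,PS=0
  ⇒ fault: PROTECTION_VIOLATION  — 2 lookups
#3 VA=0xE009D7 (w,kernel):
  L0 @0x12[7] → 0x3A004  P=0,RW=0,US=1,PS=0
  ⇒ fault: PAGE_NOT_PRESENT  — 1 lookups
#4 VA=0x1A05985 (r,user):
  L0 @0x12[13] → 0x23007  P=1,RW=1,US=1,PS=0
  L1 @0x23[5] → 0x25003  P=1,RW=1,US=0,PS=0
  ⇒ fault: PROTECTION_VIOLATION  — 2 lookups
#5 VA=0x3C14D67 (w,user):
  L0 @0x12[30] → 0x28007  P=1,RW=1,US=1,PS=0
  L1 @0x28[20] → 0x2C003  P=1,RW=1,US=0,PS=0
  ⇒ fault: PROTECTION_VIOLATION  — 2 lookups

TLB: [["0x1C0C", "0x15"], ["0xC17", "0x1B"]]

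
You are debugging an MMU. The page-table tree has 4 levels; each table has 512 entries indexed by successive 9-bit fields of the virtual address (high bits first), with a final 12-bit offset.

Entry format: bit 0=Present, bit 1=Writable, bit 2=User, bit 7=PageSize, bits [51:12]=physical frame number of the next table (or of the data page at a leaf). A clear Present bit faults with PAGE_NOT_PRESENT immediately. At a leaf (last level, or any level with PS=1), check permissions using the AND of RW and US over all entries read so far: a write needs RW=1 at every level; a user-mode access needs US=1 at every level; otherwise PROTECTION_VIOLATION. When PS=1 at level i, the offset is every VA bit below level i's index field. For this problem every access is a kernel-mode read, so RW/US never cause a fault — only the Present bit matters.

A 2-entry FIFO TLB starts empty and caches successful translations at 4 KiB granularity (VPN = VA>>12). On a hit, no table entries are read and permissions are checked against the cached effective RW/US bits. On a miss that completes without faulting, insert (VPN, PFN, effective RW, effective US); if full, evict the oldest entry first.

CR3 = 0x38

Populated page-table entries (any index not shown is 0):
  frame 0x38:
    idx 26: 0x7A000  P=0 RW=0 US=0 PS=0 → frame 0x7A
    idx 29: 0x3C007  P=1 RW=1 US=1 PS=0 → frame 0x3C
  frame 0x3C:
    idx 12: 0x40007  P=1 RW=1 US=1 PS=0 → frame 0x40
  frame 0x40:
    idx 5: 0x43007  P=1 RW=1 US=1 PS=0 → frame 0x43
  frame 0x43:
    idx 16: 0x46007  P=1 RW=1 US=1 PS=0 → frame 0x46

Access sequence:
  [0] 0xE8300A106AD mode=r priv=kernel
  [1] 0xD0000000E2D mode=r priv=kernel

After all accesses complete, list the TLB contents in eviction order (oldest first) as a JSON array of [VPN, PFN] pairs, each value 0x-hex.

Per-access translation:
#0 VA=0xE8300A106AD (r,kernel):
  L0 @0x38[29] → 0x3C007  P=1,RW=1,US=1,PS=0
  L1 @0x3C[12] → 0x40007  P=1,RW=1,US=1,PS=0
  L2 @0x40[5] → 0x43007  P=1,RW=1,US=1,PS=0
  L3 @0x43[16] → 0x46007  P=1,RW=1,US=1,PS=0
  ✓ 0x466AD  — 4 lookups
#1 VA=0xD0000000E2D (r,kernel):
  L0 @0x38[26] → 0x7A000  P=0,RW=0,US=0,PS=0
  ✗ PAGE_NOT_PRESENT  [1 reads]

TLB: [["0xE8300A10", "0x46"]]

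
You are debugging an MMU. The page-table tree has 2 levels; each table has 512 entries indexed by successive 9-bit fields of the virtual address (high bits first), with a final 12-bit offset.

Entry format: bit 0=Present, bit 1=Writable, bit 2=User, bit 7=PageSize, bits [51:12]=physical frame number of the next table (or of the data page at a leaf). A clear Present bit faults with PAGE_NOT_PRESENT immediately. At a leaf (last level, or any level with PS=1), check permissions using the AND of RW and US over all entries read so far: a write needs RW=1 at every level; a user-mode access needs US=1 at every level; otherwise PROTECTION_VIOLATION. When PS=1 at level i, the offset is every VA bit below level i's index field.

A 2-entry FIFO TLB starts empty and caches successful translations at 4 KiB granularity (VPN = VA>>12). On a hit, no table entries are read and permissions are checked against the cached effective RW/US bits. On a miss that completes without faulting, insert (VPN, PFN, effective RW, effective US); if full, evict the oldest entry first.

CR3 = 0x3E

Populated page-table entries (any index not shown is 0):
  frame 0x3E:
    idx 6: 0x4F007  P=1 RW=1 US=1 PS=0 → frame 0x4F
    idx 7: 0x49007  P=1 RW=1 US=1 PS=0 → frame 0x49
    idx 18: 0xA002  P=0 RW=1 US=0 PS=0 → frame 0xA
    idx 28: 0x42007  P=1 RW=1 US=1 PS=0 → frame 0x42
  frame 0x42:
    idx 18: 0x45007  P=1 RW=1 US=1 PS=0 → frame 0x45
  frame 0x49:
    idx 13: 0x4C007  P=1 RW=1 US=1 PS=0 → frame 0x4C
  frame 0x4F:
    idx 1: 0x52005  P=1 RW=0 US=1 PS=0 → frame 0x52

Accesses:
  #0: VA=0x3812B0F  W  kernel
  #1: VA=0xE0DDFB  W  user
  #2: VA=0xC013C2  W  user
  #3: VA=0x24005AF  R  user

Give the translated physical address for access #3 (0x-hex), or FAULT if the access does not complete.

Per-access translation:
#0 VA=0x3812B0F (w,kernel):
  [0] read 0x3E idx=28: raw=0x42007 flags P=1 W=1 U=1 S=0
  [1] read 0x42 idx=18: raw=0x45007 flags P=1 W=1 U=1 S=0
  → PA=0x45B0F  (2 entries read)
#1 VA=0xE0DDFB (w,user):
  [0] read 0x3E idx=7: raw=0x49007 flags P=1 W=1 U=1 S=0
  [1] read 0x49 idx=13: raw=0x4C007 flags P=1 W=1 U=1 S=0
  → PA=0x4CDFB  (2 entries read)
#2 VA=0xC013C2 (w,user):
  [0] read 0x3E idx=6: raw=0x4F007 flags P=1 W=1 U=1 S=0
  [1] read 0x4F idx=1: raw=0x52005 flags P=1 W=0 U=1 S=0
  → PROTECTION_VIOLATION  (2 entries read)
#3 VA=0x24005AF (r,user):
  [0] read 0x3E idx=18: raw=0xA002 flags P=0 W=1 U=0 S=0
  → PAGE_NOT_PRESENT  (1 entries read)

Access #3 PA: FAULT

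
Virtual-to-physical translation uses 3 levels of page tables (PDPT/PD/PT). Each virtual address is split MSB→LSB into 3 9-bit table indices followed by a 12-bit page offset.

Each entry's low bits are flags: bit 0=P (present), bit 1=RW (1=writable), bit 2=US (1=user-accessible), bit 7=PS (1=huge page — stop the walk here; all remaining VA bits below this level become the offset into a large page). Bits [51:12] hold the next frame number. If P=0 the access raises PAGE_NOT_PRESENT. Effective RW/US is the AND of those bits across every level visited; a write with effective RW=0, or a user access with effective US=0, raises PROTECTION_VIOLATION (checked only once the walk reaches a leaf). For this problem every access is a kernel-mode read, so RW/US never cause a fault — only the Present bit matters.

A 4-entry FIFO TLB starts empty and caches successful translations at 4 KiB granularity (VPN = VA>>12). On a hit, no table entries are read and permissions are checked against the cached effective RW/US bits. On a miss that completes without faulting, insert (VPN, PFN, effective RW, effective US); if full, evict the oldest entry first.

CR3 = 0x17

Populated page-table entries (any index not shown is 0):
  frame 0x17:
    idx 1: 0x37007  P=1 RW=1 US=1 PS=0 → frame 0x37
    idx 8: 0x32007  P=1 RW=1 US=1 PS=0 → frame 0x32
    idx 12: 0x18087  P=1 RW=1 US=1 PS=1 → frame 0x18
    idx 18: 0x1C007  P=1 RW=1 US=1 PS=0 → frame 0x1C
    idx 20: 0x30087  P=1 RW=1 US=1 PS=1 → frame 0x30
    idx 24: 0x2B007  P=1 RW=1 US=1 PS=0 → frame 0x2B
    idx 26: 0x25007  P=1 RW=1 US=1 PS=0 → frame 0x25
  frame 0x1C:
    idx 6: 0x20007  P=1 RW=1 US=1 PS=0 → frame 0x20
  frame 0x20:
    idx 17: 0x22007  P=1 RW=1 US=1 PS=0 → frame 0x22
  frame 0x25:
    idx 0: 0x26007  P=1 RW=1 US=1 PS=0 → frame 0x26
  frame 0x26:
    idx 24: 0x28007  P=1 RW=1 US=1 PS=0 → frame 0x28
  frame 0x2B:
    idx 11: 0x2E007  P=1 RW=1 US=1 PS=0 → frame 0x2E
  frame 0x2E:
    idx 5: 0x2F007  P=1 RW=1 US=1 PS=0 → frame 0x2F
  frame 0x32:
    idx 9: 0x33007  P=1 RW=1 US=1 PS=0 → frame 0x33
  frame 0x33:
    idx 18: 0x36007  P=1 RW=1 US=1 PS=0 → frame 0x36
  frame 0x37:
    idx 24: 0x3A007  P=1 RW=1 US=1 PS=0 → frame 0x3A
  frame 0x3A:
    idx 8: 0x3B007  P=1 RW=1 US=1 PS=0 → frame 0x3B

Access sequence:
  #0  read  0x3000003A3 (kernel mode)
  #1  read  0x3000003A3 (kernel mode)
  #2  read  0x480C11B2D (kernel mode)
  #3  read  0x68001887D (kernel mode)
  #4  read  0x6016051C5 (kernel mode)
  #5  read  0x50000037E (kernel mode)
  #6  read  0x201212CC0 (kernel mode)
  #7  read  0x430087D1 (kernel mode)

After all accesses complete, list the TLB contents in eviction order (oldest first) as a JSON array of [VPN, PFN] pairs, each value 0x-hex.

Walk each access:
#0 VA=0x3000003A3 (r,kernel):
  lvl0: tbl 0x17, slot 12 ⇒ 0x18087 (P1/RW1/US1/PS1)
  ✓ 0x183A3 (huge @L0)  — 1 lookups
#1 VA=0x3000003A3 (r,kernel):
  TLB hit vpn=0x300000 → PA=0x183A3
#2 VA=0x480C11B2D (r,kernel):
  lvl0: tbl 0x17, slot 18 ⇒ 0x1C007 (P1/RW1/US1/PS0)
  lvl1: tbl 0x1C, slot 6 ⇒ 0x20007 (P1/RW1/US1/PS0)
  lvl2: tbl 0x20, slot 17 ⇒ 0x22007 (P1/RW1/US1/PS0)
  ✓ 0x22B2D  — 3 lookups
#3 VA=0x68001887D (r,kernel):
  lvl0: tbl 0x17, slot 26 ⇒ 0x25007 (P1/RW1/US1/PS0)
  lvl1: tbl 0x25, slot 0 ⇒ 0x26007 (P1/RW1/US1/PS0)
  lvl2: tbl 0x26, slot 24 ⇒ 0x28007 (P1/RW1/US1/PS0)
  ✓ 0x2887D  — 3 lookups
#4 VA=0x6016051C5 (r,kernel):
  lvl0: tbl 0x17, slot 24 ⇒ 0x2B007 (P1/RW1/US1/PS0)
  lvl1: tbl 0x2B, slot 11 ⇒ 0x2E007 (P1/RW1/US1/PS0)
  lvl2: tbl 0x2E, slot 5 ⇒ 0x2F007 (P1/RW1/US1/PS0)
  ✓ 0x2F1C5  — 3 lookups
#5 VA=0x50000037E (r,kernel):
  lvl0: tbl 0x17, slot 20 ⇒ 0x30087 (P1/RW1/US1/PS1)
  ✓ 0x3037E (huge @L0)  — 1 lookups
#6 VA=0x201212CC0 (r,kernel):
  lvl0: tbl 0x17, slot 8 ⇒ 0x32007 (P1/RW1/US1/PS0)
  lvl1: tbl 0x32, slot 9 ⇒ 0x33007 (P1/RW1/US1/PS0)
  lvl2: tbl 0x33, slot 18 ⇒ 0x36007 (P1/RW1/US1/PS0)
  ✓ 0x36CC0  — 3 lookups
#7 VA=0x430087D1 (r,kernel):
  lvl0: tbl 0x17, slot 1 ⇒ 0x37007 (P1/RW1/US1/PS0)
  lvl1: tbl 0x37, slot 24 ⇒ 0x3A007 (P1/RW1/US1/PS0)
  lvl2: tbl 0x3A, slot 8 ⇒ 0x3B007 (P1/RW1/US1/PS0)
  ✓ 0x3B7D1  — 3 lookups

TLB: [["0x601605", "0x2F"], ["0x500000", "0x30"], ["0x201212", "0x36"], ["0x43008", "0x3B"]]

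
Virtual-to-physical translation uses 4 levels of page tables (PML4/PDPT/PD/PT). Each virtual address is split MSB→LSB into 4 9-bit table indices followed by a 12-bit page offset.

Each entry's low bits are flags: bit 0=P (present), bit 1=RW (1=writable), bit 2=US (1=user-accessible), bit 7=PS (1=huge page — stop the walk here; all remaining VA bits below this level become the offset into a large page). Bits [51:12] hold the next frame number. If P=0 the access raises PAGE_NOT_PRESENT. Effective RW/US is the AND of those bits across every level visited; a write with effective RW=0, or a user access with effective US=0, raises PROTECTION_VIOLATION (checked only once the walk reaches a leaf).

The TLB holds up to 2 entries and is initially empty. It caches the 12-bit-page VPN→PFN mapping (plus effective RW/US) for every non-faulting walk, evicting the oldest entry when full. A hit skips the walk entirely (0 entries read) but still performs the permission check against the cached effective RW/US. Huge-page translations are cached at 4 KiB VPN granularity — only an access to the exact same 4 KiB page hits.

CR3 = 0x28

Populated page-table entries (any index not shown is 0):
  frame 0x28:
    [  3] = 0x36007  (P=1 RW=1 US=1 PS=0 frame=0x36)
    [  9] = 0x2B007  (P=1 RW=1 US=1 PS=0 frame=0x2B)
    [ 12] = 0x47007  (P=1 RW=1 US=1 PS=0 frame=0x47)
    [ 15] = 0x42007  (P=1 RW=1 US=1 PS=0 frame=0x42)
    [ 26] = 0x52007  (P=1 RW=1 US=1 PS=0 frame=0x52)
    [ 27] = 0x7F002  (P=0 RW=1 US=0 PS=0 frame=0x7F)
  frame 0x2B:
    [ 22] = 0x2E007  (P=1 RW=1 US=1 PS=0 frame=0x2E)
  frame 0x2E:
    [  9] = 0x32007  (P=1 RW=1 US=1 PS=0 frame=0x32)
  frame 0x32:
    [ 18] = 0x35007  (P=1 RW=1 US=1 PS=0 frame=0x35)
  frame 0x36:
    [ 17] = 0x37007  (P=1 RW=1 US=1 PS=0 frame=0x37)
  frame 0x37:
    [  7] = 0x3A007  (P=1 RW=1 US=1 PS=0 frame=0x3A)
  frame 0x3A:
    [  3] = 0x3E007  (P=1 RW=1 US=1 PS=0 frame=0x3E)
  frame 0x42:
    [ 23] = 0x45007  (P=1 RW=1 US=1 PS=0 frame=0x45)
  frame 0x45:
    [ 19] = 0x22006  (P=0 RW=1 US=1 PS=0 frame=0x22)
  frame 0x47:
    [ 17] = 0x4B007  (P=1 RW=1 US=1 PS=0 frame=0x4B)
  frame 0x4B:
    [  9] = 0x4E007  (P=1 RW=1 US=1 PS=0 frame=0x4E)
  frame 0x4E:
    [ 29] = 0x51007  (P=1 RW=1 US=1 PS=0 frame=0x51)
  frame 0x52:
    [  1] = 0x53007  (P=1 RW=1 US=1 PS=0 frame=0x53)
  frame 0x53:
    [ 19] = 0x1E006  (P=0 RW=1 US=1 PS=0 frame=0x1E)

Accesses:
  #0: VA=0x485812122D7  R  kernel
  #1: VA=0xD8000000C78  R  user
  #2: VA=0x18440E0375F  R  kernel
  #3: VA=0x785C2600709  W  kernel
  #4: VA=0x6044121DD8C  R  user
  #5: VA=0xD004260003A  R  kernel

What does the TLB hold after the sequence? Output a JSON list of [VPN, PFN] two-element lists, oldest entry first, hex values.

Per-access translation:
#0 VA=0x485812122D7 (r,kernel):
  L0: frame=0x28 idx=9 entry=0x2B007 [P=1 RW=1 US=1 PS=0]
  L1: frame=0x2B idx=22 entry=0x2E007 [P=1 RW=1 US=1 PS=0]
  L2: frame=0x2E idx=9 entry=0x32007 [P=1 RW=1 US=1 PS=0]
  L3: frame=0x32 idx=18 entry=0x35007 [P=1 RW=1 US=1 PS=0]
  → PA=0x352D7  (4 entries read)
#1 VA=0xD8000000C78 (r,user):
  L0: frame=0x28 idx=27 entry=0x7F002 [P=0 RW=1 US=0 PS=0]
  ✗ PAGE_NOT_PRESENT  [1 reads]
#2 VA=0x18440E0375F (r,kernel):
  L0: frame=0x28 idx=3 entry=0x36007 [P=1 RW=1 US=1 PS=0]
  L1: frame=0x36 idx=17 entry=0x37007 [P=1 RW=1 US=1 PS=0]
  L2: frame=0x37 idx=7 entry=0x3A007 [P=1 RW=1 US=1 PS=0]
  L3: frame=0x3A idx=3 entry=0x3E007 [P=1 RW=1 US=1 PS=0]
  → PA=0x3E75F  (4 entries read)
#3 VA=0x785C2600709 (w,kernel):
  L0: frame=0x28 idx=15 entry=0x42007 [P=1 RW=1 US=1 PS=0]
  L1: frame=0x42 idx=23 entry=0x45007 [P=1 RW=1 US=1 PS=0]
  L2: frame=0x45 idx=19 entry=0x22006 [P=0 RW=1 US=1 PS=0]
  ✗ PAGE_NOT_PRESENT  [3 reads]
#4 VA=0x6044121DD8C (r,user):
  L0: frame=0x28 idx=12 entry=0x47007 [P=1 RW=1 US=1 PS=0]
  L1: frame=0x47 idx=17 entry=0x4B007 [P=1 RW=1 US=1 PS=0]
  L2: frame=0x4B idx=9 entry=0x4E007 [P=1 RW=1 US=1 PS=0]
  L3: frame=0x4E idx=29 entry=0x51007 [P=1 RW=1 US=1 PS=0]
  → PA=0x51D8C  (4 entries read)
#5 VA=0xD004260003A (r,kernel):
  L0: frame=0x28 idx=26 entry=0x52007 [P=1 RW=1 US=1 PS=0]
  L1: frame=0x52 idx=1 entry=0x53007 [P=1 RW=1 US=1 PS=0]
  L2: frame=0x53 idx=19 entry=0x1E006 [P=0 RW=1 US=1 PS=0]
  ✗ PAGE_NOT_PRESENT  [3 reads]

TLB: [["0x18440E03", "0x3E"], ["0x6044121D", "0x51"]]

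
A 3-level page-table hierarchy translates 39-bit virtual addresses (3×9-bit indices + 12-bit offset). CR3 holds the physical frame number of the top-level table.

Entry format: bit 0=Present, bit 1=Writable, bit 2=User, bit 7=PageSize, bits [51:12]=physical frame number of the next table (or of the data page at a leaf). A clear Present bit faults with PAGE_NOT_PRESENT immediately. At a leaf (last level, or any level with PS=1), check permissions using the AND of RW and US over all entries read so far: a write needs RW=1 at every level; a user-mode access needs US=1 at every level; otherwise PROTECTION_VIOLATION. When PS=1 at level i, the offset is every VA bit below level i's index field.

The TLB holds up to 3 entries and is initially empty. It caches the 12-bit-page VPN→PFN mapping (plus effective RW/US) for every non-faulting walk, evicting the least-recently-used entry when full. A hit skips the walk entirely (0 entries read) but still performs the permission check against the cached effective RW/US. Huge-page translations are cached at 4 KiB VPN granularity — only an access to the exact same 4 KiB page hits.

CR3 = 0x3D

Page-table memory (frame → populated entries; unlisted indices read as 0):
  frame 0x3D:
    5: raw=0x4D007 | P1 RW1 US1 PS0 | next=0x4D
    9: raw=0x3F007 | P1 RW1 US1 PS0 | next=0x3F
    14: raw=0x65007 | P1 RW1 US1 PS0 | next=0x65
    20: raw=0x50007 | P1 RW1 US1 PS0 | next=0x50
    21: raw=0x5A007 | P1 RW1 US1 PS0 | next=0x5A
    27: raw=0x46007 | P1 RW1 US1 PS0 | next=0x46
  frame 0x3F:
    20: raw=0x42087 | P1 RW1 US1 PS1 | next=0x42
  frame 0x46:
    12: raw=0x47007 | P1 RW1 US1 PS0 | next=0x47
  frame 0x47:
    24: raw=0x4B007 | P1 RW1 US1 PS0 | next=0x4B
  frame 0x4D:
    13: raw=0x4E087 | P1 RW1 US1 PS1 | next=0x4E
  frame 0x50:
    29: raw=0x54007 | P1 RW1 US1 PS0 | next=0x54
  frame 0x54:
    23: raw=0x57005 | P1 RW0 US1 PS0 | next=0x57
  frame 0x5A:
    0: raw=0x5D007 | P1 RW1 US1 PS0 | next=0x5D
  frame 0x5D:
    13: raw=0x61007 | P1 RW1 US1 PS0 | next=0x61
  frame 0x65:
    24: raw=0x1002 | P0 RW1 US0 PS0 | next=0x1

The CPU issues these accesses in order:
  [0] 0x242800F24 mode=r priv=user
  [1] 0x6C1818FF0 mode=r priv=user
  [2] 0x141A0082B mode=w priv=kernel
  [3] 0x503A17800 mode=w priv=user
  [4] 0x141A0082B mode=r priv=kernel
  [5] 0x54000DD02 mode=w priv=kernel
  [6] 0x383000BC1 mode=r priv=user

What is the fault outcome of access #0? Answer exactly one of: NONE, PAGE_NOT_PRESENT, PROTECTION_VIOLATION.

Trace:
#0 VA=0x242800F24 (r,user):
  lvl0: tbl 0x3D, slot 9 ⇒ 0x3F007 (P1/RW1/US1/PS0)
  lvl1: tbl 0x3F, slot 20 ⇒ 0x42087 (P1/RW1/US1/PS1)
  → PA=0x42F24 (huge @L1)  (2 entries read)
#1 VA=0x6C1818FF0 (r,user):
  lvl0: tbl 0x3D, slot 27 ⇒ 0x46007 (P1/RW1/US1/PS0)
  lvl1: tbl 0x46, slot 12 ⇒ 0x47007 (P1/RW1/US1/PS0)
  lvl2: tbl 0x47, slot 24 ⇒ 0x4B007 (P1/RW1/US1/PS0)
  → PA=0x4BFF0  (3 entries read)
#2 VA=0x141A0082B (w,kernel):
  lvl0: tbl 0x3D, slot 5 ⇒ 0x4D007 (P1/RW1/US1/PS0)
  lvl1: tbl 0x4D, slot 13 ⇒ 0x4E087 (P1/RW1/US1/PS1)
  → PA=0x4E82B (huge @L1)  (2 entries read)
#3 VA=0x503A17800 (w,user):
  lvl0: tbl 0x3D, slot 20 ⇒ 0x50007 (P1/RW1/US1/PS0)
  lvl1: tbl 0x50, slot 29 ⇒ 0x54007 (P1/RW1/US1/PS0)
  lvl2: tbl 0x54, slot 23 ⇒ 0x57005 (P1/RW0/US1/PS0)
  ✗ PROTECTION_VIOLATION  [3 reads]
#4 VA=0x141A0082B (r,kernel):
  TLB hit vpn=0x141A00 → PA=0x4E82B
#5 VA=0x54000DD02 (w,kernel):
  lvl0: tbl 0x3D, slot 21 ⇒ 0x5A007 (P1/RW1/US1/PS0)
  lvl1: tbl 0x5A, slot 0 ⇒ 0x5D007 (P1/RW1/US1/PS0)
  lvl2: tbl 0x5D, slot 13 ⇒ 0x61007 (P1/RW1/US1/PS0)
  → PA=0x61D02  (3 entries read)
#6 VA=0x383000BC1 (r,user):
  lvl0: tbl 0x3D, slot 14 ⇒ 0x65007 (P1/RW1/US1/PS0)
  lvl1: tbl 0x65, slot 24 ⇒ 0x1002 (P0/RW1/US0/PS0)
  ✗ PAGE_NOT_PRESENT  [2 reads]

Access #0 fault: NONE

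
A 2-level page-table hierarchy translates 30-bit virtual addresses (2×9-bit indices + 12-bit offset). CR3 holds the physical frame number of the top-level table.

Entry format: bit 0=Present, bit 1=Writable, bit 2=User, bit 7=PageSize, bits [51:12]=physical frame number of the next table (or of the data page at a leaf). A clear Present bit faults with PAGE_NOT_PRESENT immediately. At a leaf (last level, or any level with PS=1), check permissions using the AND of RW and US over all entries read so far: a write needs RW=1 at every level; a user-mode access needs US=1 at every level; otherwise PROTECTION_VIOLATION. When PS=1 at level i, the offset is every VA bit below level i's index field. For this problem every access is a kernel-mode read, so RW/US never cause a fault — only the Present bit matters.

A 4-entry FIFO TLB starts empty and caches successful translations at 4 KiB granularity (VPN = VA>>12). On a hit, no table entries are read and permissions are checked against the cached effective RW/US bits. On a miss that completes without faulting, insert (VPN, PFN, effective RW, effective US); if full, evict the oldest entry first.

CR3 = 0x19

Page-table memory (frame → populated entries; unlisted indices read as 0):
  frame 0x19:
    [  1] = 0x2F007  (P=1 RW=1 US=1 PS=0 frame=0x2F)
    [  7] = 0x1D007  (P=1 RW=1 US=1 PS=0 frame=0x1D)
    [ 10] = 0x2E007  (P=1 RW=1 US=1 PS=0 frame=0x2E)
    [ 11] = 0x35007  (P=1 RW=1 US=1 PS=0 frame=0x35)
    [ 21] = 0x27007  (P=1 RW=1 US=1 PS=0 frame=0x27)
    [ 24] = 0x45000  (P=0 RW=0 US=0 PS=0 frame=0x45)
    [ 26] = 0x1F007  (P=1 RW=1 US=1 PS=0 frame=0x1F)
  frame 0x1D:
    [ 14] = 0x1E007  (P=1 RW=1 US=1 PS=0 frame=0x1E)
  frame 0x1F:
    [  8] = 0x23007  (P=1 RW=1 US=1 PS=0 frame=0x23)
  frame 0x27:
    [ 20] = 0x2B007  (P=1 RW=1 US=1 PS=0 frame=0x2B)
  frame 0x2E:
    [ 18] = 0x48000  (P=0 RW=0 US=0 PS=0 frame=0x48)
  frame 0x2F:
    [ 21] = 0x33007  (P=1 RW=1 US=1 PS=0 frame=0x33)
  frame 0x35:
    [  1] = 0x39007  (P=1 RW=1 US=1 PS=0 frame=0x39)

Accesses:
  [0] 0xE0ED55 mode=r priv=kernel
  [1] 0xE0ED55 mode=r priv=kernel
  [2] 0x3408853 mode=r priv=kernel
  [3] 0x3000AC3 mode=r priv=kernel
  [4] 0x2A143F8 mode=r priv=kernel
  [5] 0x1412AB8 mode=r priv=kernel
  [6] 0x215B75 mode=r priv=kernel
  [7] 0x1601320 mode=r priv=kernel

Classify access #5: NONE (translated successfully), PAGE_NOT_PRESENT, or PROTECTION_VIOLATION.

Walk each access:
#0 VA=0xE0ED55 (r,kernel):
  L0: frame=0x19 idx=7 entry=0x1D007 [P=1 RW=1 US=1 PS=0]
  L1: frame=0x1D idx=14 entry=0x1E007 [P=1 RW=1 US=1 PS=0]
  ⇒ phys 0x1ED55  [2 reads]
#1 VA=0xE0ED55 (r,kernel):
  TLB hit vpn=0xE0E → PA=0x1ED55
#2 VA=0x3408853 (r,kernel):
  L0: frame=0x19 idx=26 entry=0x1F007 [P=1 RW=1 US=1 PS=0]
  L1: frame=0x1F idx=8 entry=0x23007 [P=1 RW=1 US=1 PS=0]
  ⇒ phys 0x23853  [2 reads]
#3 VA=0x3000AC3 (r,kernel):
  L0: frame=0x19 idx=24 entry=0x45000 [P=0 RW=0 US=0 PS=0]
  → PAGE_NOT_PRESENT  (1 entries read)
#4 VA=0x2A143F8 (r,kernel):
  L0: frame=0x19 idx=21 entry=0x27007 [P=1 RW=1 US=1 PS=0]
  L1: frame=0x27 idx=20 entry=0x2B007 [P=1 RW=1 US=1 PS=0]
  ⇒ phys 0x2B3F8  [2 reads]
#5 VA=0x1412AB8 (r,kernel):
  L0: frame=0x19 idx=10 entry=0x2E007 [P=1 RW=1 US=1 PS=0]
  L1: frame=0x2E idx=18 entry=0x48000 [P=0 RW=0 US=0 PS=0]
  → PAGE_NOT_PRESENT  (2 entries read)
#6 VA=0x215B75 (r,kernel):
  L0: frame=0x19 idx=1 entry=0x2F007 [P=1 RW=1 US=1 PS=0]
  L1: frame=0x2F idx=21 entry=0x33007 [P=1 RW=1 US=1 PS=0]
  ⇒ phys 0x33B75  [2 reads]
#7 VA=0x1601320 (r,kernel):
  L0: frame=0x19 idx=11 entry=0x35007 [P=1 RW=1 US=1 PS=0]
  L1: frame=0x35 idx=1 entry=0x39007 [P=1 RW=1 US=1 PS=0]
  ⇒ phys 0x39320  [2 reads]

Access #5 fault: PAGE_NOT_PRESENT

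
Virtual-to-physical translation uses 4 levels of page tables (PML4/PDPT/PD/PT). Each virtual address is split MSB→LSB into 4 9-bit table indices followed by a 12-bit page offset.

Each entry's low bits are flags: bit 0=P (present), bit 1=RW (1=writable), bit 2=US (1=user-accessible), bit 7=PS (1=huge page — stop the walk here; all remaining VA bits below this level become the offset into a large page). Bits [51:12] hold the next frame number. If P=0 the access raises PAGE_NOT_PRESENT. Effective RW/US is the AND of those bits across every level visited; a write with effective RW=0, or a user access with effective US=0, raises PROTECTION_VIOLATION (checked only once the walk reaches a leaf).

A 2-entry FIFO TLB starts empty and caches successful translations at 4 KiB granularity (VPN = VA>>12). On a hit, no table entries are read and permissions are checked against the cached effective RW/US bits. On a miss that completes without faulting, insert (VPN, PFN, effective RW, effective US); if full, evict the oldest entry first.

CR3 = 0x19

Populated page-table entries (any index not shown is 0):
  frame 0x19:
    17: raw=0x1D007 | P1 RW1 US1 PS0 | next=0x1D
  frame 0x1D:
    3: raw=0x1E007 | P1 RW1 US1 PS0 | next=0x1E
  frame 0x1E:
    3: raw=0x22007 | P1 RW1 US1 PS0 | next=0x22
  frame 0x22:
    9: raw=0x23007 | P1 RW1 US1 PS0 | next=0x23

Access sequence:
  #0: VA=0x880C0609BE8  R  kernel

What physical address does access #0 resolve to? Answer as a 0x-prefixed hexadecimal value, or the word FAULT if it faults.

Walk each access:
#0 VA=0x880C0609BE8 (r,kernel):
  [0] read 0x19 idx=17: raw=0x1D007 flags P=1 W=1 U=1 S=0
  [1] read 0x1D idx=3: raw=0x1E007 flags P=1 W=1 U=1 S=0
  [2] read 0x1E idx=3: raw=0x22007 flags P=1 W=1 U=1 S=0
  [3] read 0x22 idx=9: raw=0x23007 flags P=1 W=1 U=1 S=0
  ⇒ phys 0x23BE8  [4 reads]

Access #0 PA: 0x23BE8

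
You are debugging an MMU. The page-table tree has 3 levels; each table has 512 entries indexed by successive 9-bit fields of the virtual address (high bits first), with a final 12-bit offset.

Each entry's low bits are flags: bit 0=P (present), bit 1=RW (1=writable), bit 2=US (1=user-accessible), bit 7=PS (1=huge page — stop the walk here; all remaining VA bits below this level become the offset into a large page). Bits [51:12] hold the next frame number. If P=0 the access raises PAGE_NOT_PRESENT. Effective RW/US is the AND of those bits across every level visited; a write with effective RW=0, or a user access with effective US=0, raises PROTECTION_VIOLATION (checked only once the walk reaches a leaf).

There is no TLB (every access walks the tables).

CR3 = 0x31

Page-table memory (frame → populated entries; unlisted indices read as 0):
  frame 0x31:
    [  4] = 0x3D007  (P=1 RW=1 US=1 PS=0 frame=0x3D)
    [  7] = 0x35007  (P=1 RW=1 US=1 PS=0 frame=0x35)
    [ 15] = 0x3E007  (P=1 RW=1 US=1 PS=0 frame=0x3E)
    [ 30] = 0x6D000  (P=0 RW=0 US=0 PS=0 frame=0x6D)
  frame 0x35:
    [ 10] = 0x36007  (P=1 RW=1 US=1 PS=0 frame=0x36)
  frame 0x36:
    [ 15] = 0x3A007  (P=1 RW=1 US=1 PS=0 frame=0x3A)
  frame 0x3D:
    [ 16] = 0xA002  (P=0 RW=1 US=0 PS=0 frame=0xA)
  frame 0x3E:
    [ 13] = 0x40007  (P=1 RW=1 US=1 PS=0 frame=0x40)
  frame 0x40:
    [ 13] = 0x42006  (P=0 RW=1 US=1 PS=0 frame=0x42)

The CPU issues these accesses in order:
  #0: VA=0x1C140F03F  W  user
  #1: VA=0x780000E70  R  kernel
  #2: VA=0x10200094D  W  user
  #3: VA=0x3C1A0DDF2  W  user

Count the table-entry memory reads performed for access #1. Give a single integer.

Per-access translation:
#0 VA=0x1C140F03F (w,user):
  L0 @0x31[7] → 0x35007  P=1,RW=1,US=1,PS=0
  L1 @0x35[10] → 0x36007  P=1,RW=1,US=1,PS=0
  L2 @0x36[15] → 0x3A007  P=1,RW=1,US=1,PS=0
  ⇒ phys 0x3A03F  [3 reads]
#1 VA=0x780000E70 (r,kernel):
  L0 @0x31[30] → 0x6D000  P=0,RW=0,US=0,PS=0
  ⇒ fault: PAGE_NOT_PRESENT  — 1 lookups
#2 VA=0x10200094D (w,user):
  L0 @0x31[4] → 0x3D007  P=1,RW=1,US=1,PS=0
  L1 @0x3D[16] → 0xA002  P=0,RW=1,US=0,PS=0
  ⇒ fault: PAGE_NOT_PRESENT  — 2 lookups
#3 VA=0x3C1A0DDF2 (w,user):
  L0 @0x31[15] → 0x3E007  P=1,RW=1,US=1,PS=0
  L1 @0x3E[13] → 0x40007  P=1,RW=1,US=1,PS=0
  L2 @0x40[13] → 0x42006  P=0,RW=1,US=1,PS=0
  ⇒ fault: PAGE_NOT_PRESENT  — 3 lookups

Entries read for #1: 1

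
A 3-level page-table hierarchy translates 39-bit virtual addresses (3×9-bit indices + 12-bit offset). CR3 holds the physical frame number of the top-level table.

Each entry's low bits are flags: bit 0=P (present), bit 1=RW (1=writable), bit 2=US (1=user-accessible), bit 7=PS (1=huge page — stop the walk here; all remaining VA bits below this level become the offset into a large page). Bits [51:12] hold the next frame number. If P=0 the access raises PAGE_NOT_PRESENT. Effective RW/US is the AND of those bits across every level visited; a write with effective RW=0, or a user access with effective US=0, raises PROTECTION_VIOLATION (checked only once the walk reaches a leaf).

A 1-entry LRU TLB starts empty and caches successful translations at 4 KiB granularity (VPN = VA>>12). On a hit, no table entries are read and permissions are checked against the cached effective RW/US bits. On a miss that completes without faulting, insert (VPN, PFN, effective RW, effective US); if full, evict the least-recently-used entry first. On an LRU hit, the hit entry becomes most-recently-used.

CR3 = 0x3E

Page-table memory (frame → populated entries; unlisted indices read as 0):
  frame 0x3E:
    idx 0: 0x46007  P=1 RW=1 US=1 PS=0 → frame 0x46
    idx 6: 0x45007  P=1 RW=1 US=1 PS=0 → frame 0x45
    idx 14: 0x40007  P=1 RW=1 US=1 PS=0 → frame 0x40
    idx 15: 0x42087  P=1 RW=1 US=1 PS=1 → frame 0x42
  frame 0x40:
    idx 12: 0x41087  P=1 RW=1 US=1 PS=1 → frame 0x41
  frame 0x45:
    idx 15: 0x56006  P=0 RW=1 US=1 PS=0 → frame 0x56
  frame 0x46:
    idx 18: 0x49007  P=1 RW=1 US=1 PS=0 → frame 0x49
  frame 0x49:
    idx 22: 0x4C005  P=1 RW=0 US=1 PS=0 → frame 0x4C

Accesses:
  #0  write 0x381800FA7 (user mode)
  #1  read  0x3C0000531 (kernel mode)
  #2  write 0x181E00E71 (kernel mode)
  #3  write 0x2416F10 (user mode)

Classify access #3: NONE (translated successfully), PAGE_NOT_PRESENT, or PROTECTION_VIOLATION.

Per-access translation:
#0 VA=0x381800FA7 (w,user):
  L0: frame=0x3E idx=14 entry=0x40007 [P=1 RW=1 US=1 PS=0]
  L1: frame=0x40 idx=12 entry=0x41087 [P=1 RW=1 US=1 PS=1]
  ⇒ phys 0x41FA7 (huge @L1)  [2 reads]
#1 VA=0x3C0000531 (r,kernel):
  L0: frame=0x3E idx=15 entry=0x42087 [P=1 RW=1 US=1 PS=1]
  ⇒ phys 0x42531 (huge @L0)  [1 reads]
#2 VA=0x181E00E71 (w,kernel):
  L0: frame=0x3E idx=6 entry=0x45007 [P=1 RW=1 US=1 PS=0]
  L1: frame=0x45 idx=15 entry=0x56006 [P=0 RW=1 US=1 PS=0]
  ✗ PAGE_NOT_PRESENT  [2 reads]
#3 VA=0x2416F10 (w,user):
  L0: frame=0x3E idx=0 entry=0x46007 [P=1 RW=1 US=1 PS=0]
  L1: frame=0x46 idx=18 entry=0x49007 [P=1 RW=1 US=1 PS=0]
  L2: frame=0x49 idx=22 entry=0x4C005 [P=1 RW=0 US=1 PS=0]
  ✗ PROTECTION_VIOLATION  [3 reads]

Access #3 fault: PROTECTION_VIOLATION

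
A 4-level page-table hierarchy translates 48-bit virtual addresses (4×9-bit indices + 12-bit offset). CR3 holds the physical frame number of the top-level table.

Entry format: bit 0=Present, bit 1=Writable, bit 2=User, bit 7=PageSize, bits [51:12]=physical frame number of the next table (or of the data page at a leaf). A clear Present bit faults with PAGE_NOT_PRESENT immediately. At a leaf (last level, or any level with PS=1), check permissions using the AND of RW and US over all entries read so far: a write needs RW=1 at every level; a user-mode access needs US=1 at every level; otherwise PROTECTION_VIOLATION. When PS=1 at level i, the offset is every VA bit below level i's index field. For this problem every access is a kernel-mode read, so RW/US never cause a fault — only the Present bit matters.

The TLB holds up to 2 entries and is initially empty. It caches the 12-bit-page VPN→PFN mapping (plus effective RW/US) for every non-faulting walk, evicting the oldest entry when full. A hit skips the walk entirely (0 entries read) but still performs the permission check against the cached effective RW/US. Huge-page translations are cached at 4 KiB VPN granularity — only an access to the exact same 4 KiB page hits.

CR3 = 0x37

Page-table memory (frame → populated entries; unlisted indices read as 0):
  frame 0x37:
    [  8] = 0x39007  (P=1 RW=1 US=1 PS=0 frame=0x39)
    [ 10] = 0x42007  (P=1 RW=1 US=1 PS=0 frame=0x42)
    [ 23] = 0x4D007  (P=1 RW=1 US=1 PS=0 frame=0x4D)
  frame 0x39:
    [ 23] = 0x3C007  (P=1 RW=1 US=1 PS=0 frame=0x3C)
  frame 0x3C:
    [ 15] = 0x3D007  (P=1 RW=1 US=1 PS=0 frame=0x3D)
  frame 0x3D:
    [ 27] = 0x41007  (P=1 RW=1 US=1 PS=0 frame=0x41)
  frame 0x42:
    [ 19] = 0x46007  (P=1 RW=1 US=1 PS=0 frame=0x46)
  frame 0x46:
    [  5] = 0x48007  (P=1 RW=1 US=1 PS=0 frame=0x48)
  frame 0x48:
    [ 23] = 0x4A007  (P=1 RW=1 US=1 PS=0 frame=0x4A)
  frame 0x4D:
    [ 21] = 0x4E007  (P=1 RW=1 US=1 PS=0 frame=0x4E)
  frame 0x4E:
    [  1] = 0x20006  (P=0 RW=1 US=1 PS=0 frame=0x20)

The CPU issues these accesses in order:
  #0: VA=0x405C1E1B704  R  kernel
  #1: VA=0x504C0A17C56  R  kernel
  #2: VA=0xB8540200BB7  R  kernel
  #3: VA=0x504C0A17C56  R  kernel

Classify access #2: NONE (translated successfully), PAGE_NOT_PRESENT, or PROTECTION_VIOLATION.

Trace:
#0 VA=0x405C1E1B704 (r,kernel):
  [0] read 0x37 idx=8: raw=0x39007 flags P=1 W=1 U=1 S=0
  [1] read 0x39 idx=23: raw=0x3C007 flags P=1 W=1 U=1 S=0
  [2] read 0x3C idx=15: raw=0x3D007 flags P=1 W=1 U=1 S=0
  [3] read 0x3D idx=27: raw=0x41007 flags P=1 W=1 U=1 S=0
  ⇒ phys 0x41704  [4 reads]
#1 VA=0x504C0A17C56 (r,kernel):
  [0] read 0x37 idx=10: raw=0x42007 flags P=1 W=1 U=1 S=0
  [1] read 0x42 idx=19: raw=0x46007 flags P=1 W=1 U=1 S=0
  [2] read 0x46 idx=5: raw=0x48007 flags P=1 W=1 U=1 S=0
  [3] read 0x48 idx=23: raw=0x4A007 flags P=1 W=1 U=1 S=0
  ⇒ phys 0x4AC56  [4 reads]
#2 VA=0xB8540200BB7 (r,kernel):
  [0] read 0x37 idx=23: raw=0x4D007 flags P=1 W=1 U=1 S=0
  [1] read 0x4D idx=21: raw=0x4E007 flags P=1 W=1 U=1 S=0
  [2] read 0x4E idx=1: raw=0x20006 flags P=0 W=1 U=1 S=0
  → PAGE_NOT_PRESENT  (3 entries read)
#3 VA=0x504C0A17C56 (r,kernel):
  TLB hit vpn=0x504C0A17 → PA=0x4AC56

Access #2 fault: PAGE_NOT_PRESENT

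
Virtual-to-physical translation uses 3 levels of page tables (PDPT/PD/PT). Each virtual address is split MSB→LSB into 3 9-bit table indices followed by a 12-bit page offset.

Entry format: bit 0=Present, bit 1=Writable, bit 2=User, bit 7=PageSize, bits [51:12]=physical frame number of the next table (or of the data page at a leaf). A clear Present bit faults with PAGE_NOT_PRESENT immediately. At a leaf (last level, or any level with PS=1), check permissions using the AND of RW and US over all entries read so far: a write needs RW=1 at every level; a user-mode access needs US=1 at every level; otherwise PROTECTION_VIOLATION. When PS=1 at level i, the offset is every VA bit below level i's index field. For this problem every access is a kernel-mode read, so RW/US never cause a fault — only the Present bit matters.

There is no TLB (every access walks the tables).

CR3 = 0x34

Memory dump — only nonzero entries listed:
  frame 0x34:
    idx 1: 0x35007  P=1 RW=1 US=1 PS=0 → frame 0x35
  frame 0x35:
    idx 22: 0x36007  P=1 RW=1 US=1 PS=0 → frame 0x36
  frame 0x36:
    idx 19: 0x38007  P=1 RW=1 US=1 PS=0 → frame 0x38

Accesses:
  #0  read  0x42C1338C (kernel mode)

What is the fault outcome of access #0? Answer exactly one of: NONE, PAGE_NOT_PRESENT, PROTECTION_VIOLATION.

Walk each access:
#0 VA=0x42C1338C (r,kernel):
  lvl0: tbl 0x34, slot 1 ⇒ 0x35007 (P1/RW1/US1/PS0)
  lvl1: tbl 0x35, slot 22 ⇒ 0x36007 (P1/RW1/US1/PS0)
  lvl2: tbl 0x36, slot 19 ⇒ 0x38007 (P1/RW1/US1/PS0)
  ✓ 0x3838C  — 3 lookups

Access #0 fault: NONE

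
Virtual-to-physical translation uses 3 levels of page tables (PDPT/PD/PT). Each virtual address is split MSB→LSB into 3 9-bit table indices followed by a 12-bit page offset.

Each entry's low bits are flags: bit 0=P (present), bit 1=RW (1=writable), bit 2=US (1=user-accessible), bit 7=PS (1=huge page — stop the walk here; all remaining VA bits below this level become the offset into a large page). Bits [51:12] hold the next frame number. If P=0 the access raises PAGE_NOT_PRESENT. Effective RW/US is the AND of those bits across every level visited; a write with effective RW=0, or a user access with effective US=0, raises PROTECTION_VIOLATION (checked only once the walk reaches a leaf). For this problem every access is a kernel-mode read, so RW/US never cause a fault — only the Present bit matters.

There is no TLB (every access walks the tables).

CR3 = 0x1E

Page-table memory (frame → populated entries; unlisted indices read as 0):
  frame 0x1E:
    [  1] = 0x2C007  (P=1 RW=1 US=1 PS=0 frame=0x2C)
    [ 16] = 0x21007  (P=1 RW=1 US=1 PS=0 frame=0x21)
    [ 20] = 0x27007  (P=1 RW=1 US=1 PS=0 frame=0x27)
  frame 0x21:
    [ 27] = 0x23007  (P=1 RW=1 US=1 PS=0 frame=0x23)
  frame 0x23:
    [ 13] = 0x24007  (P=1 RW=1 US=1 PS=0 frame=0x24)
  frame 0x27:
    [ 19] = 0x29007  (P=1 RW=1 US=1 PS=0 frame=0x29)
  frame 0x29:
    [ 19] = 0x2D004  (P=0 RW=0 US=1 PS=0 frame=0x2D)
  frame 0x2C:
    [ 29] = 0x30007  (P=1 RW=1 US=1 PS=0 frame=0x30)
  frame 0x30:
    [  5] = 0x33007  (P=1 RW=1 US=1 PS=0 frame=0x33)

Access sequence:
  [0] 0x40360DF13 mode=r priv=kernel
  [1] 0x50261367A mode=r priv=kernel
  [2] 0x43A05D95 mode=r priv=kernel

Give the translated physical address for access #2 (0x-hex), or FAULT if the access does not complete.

Walk each access:
#0 VA=0x40360DF13 (r,kernel):
  L0 @0x1E[16] → 0x21007  P=1,RW=1,US=1,PS=0
  L1 @0x21[27] → 0x23007  P=1,RW=1,US=1,PS=0
  L2 @0x23[13] → 0x24007  P=1,RW=1,US=1,PS=0
  → PA=0x24F13  (3 entries read)
#1 VA=0x50261367A (r,kernel):
  L0 @0x1E[20] → 0x27007  P=1,RW=1,US=1,PS=0
  L1 @0x27[19] → 0x29007  P=1,RW=1,US=1,PS=0
  L2 @0x29[19] → 0x2D004  P=0,RW=0,US=1,PS=0
  ✗ PAGE_NOT_PRESENT  [3 reads]
#2 VA=0x43A05D95 (r,kernel):
  L0 @0x1E[1] → 0x2C007  P=1,RW=1,US=1,PS=0
  L1 @0x2C[29] → 0x30007  P=1,RW=1,US=1,PS=0
  L2 @0x30[5] → 0x33007  P=1,RW=1,US=1,PS=0
  → PA=0x33D95  (3 entries read)

Access #2 PA: 0x33D95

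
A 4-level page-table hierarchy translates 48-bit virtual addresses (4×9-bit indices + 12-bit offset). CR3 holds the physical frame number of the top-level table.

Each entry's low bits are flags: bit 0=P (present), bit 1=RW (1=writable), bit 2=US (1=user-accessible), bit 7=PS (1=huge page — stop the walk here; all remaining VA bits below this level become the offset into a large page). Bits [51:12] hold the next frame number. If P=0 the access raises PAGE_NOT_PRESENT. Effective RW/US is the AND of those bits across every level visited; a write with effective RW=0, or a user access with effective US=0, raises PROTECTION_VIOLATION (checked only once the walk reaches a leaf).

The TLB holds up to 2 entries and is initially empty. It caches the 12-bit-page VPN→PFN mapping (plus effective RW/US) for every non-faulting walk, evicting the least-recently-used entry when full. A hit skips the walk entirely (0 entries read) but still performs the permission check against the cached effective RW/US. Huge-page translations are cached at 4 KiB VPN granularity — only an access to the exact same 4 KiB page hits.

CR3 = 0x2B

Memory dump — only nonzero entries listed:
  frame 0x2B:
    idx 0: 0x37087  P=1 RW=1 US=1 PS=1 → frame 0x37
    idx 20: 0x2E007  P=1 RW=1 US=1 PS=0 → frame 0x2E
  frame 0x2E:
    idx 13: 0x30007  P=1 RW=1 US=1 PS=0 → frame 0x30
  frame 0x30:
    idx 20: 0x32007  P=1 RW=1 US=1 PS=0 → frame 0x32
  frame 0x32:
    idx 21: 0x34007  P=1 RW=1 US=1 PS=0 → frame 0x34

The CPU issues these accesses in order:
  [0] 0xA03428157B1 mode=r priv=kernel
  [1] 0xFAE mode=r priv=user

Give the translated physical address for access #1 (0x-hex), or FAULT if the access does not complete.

Per-access translation:
#0 VA=0xA03428157B1 (r,kernel):
  L0 @0x2B[20] → 0x2E007  P=1,RW=1,US=1,PS=0
  L1 @0x2E[13] → 0x30007  P=1,RW=1,US=1,PS=0
  L2 @0x30[20] → 0x32007  P=1,RW=1,US=1,PS=0
  L3 @0x32[21] → 0x34007  P=1,RW=1,US=1,PS=0
  ⇒ phys 0x347B1  [4 reads]
#1 VA=0xFAE (r,user):
  L0 @0x2B[0] → 0x37087  P=1,RW=1,US=1,PS=1
  ⇒ phys 0x37FAE (huge @L0)  [1 reads]

Access #1 PA: 0x37FAE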